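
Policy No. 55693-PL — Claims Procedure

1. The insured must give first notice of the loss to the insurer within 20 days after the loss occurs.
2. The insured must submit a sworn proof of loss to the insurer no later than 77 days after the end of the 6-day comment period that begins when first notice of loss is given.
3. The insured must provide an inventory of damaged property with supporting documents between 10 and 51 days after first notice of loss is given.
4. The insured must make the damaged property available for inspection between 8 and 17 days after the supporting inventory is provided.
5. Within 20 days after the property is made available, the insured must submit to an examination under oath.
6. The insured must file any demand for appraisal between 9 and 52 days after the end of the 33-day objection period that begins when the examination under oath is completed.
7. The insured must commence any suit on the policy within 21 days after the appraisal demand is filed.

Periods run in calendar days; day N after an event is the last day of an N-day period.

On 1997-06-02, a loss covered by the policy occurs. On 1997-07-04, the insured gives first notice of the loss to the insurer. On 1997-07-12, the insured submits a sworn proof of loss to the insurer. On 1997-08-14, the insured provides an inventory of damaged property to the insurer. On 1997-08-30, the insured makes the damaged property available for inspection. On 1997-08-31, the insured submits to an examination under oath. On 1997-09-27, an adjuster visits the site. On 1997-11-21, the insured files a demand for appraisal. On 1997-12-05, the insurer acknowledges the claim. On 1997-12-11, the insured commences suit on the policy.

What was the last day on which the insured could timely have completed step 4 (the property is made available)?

1997-08-31

Step 4 runs from 1997-08-14, when the supporting inventory is provided. The window is 8–17 days after 1997-08-14; it closes on 1997-08-31.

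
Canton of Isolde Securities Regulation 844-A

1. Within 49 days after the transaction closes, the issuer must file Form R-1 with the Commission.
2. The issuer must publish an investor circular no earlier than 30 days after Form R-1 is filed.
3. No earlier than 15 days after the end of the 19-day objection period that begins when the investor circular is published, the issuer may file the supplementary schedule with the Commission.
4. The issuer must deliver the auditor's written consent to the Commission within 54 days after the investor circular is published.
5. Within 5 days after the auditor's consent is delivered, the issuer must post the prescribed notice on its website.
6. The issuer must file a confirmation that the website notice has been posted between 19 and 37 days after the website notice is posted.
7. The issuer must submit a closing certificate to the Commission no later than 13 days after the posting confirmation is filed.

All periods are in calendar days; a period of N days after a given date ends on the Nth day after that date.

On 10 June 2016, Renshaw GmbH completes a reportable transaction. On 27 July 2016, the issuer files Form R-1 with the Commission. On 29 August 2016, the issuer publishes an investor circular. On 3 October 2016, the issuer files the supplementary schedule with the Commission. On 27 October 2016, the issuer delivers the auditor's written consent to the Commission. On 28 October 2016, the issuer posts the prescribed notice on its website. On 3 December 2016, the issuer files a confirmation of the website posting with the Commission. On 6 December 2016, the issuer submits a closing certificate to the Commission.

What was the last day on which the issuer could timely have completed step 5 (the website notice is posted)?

1 November 2016

Step 5 runs from 27 October 2016, when the auditor's consent is delivered. 5 days after 27 October 2016 is 1 November 2016.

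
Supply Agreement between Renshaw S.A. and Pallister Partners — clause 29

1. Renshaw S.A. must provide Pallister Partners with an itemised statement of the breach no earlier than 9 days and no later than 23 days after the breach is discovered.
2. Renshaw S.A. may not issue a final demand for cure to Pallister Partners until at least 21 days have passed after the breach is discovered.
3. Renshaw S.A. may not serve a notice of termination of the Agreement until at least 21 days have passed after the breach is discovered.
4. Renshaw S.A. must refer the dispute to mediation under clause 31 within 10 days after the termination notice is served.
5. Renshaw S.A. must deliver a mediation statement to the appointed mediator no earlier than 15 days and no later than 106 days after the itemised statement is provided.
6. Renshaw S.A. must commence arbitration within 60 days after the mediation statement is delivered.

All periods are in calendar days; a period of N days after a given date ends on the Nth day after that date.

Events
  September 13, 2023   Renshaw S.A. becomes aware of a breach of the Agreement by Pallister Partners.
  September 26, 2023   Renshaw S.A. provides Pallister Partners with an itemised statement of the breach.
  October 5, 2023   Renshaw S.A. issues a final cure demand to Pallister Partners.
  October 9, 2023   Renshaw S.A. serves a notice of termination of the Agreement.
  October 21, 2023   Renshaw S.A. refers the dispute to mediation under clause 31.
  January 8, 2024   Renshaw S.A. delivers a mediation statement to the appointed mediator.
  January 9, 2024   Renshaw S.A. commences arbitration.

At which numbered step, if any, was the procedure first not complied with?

Step 1: the window is 9–23 days after September 13, 2023 (when the breach is discovered), so September 22, 2023 through October 6, 2023; done September 26, 2023 — within the window.
Step 2: the earliest permitted date is 21 days after September 13, 2023 (when the breach is discovered), i.e. October 4, 2023; October 5, 2023 is on or after that date.
Step 3: the earliest permitted date is 21 days after September 13, 2023 (when the breach is discovered), i.e. October 4, 2023; done October 9, 2023 — permitted.
Step 4: 10 days after October 9, 2023 (when the termination notice is served) is October 19, 2023; October 21, 2023 misses that deadline by 2 days.

Step 4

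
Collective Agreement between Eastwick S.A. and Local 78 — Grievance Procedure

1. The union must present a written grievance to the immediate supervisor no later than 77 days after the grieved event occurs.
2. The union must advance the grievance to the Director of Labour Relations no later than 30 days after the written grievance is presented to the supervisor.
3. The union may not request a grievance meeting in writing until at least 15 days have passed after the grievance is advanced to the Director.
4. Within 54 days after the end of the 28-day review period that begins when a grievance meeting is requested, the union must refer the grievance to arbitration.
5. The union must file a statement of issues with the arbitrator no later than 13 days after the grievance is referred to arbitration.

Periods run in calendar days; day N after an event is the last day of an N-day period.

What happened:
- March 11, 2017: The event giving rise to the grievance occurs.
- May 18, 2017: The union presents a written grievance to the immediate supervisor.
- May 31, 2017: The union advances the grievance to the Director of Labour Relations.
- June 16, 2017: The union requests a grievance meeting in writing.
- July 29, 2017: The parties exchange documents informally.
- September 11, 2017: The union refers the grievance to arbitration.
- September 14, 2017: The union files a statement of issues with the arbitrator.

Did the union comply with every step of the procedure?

(1) due by March 11, 2017 + 77 days = May 27, 2017; May 18, 2017 is within that limit.
(2) due by May 18, 2017 + 30 days = June 17, 2017; done May 31, 2017 — timely.
(3) permitted from May 31, 2017 + 15 days = June 15, 2017 onward; done June 16, 2017 — permitted.
(4) due by July 14, 2017 + 54 days = September 6, 2017; September 11, 2017 misses that deadline by 5 days.
That is the first point of non-compliance.

No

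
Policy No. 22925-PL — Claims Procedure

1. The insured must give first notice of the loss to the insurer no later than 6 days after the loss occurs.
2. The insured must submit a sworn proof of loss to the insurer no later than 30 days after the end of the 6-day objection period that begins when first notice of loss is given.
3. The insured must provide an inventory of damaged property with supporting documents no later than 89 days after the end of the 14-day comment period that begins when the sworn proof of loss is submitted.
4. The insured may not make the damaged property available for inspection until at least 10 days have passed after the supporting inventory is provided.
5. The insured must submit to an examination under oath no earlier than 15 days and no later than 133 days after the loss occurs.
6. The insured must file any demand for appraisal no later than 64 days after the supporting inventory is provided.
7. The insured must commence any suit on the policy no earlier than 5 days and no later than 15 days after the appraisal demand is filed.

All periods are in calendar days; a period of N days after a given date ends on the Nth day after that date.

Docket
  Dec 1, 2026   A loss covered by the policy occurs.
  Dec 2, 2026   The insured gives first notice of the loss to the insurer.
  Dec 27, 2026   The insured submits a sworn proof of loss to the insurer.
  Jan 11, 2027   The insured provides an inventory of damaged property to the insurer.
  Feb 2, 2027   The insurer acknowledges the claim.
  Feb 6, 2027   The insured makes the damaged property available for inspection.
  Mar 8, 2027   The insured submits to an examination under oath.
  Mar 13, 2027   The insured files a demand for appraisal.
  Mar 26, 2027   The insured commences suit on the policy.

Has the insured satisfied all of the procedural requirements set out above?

Yes

Step 1 — counting 6 days from Dec 1, 2026 (when the loss occurs) gives a deadline of Dec 7, 2026; done Dec 2, 2026 — timely.
Step 2 — counting 30 days from Dec 8, 2026 (end of the 6-day objection period, which began when first notice of loss is given on Dec 2, 2026) gives a deadline of Jan 7, 2027; completed Dec 27, 2026, before the deadline.
Step 3 — counting 89 days from Jan 10, 2027 (end of the 14-day comment period, which began when the sworn proof of loss is submitted on Dec 27, 2026) gives a deadline of Apr 9, 2027; Jan 11, 2027 is within that limit.
Step 4 — must wait 10 days from Jan 11, 2027 (when the supporting inventory is provided), so not before Jan 21, 2027; done Feb 6, 2027, after the minimum wait.
Step 5 — 15 and 133 days from Dec 1, 2026 (when the loss occurs) are Dec 16, 2026 and Apr 13, 2027 respectively; done Mar 8, 2027 — within the window.
Step 6 — counting 64 days from Jan 11, 2027 (when the supporting inventory is provided) gives a deadline of Mar 16, 2027; completed Mar 13, 2027, before the deadline.
Step 7 — 5 and 15 days from Mar 13, 2027 (when the appraisal demand is filed) are Mar 18, 2027 and Mar 28, 2027 respectively; done Mar 26, 2027 — within the window.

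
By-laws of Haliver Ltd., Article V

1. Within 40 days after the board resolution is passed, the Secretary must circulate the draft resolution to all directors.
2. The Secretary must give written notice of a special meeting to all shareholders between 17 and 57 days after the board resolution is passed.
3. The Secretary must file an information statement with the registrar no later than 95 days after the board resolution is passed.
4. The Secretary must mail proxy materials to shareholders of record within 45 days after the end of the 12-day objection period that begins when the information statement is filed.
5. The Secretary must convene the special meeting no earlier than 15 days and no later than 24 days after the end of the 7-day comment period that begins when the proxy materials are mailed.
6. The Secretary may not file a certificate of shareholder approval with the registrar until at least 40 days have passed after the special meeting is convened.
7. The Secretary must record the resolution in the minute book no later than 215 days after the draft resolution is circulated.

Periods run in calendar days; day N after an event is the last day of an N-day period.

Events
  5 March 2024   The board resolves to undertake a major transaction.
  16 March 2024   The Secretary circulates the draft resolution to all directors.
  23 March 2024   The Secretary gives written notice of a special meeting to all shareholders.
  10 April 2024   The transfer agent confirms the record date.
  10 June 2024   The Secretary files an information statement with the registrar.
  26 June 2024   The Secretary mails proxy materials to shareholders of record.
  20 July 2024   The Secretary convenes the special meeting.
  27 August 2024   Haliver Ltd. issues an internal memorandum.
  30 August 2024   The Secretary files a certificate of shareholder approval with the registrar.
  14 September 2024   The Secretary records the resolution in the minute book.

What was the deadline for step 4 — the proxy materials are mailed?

6 August 2024

The information statement is filed on 10 June 2024; the 12-day objection period therefore ends 22 June 2024, and step 4 runs from that date. 45 days after 22 June 2024 is 6 August 2024.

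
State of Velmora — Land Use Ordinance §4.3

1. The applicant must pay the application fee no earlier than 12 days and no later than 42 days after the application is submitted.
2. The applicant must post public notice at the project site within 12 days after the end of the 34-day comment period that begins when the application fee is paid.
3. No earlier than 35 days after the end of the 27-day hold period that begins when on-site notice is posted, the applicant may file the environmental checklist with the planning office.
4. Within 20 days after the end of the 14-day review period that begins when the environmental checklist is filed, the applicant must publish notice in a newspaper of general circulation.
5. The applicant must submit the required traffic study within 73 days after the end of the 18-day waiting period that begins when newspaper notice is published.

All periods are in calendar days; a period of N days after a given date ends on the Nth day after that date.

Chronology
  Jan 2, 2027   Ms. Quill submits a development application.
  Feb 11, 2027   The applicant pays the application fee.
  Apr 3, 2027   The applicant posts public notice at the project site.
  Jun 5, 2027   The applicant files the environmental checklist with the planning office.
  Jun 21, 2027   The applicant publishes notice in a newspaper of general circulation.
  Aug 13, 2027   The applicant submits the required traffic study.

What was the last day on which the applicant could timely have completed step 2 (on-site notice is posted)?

Mar 29, 2027

The application fee is paid on Feb 11, 2027; the 34-day comment period therefore ends Mar 17, 2027, and step 2 runs from that date. 12 days after Mar 17, 2027 is Mar 29, 2027.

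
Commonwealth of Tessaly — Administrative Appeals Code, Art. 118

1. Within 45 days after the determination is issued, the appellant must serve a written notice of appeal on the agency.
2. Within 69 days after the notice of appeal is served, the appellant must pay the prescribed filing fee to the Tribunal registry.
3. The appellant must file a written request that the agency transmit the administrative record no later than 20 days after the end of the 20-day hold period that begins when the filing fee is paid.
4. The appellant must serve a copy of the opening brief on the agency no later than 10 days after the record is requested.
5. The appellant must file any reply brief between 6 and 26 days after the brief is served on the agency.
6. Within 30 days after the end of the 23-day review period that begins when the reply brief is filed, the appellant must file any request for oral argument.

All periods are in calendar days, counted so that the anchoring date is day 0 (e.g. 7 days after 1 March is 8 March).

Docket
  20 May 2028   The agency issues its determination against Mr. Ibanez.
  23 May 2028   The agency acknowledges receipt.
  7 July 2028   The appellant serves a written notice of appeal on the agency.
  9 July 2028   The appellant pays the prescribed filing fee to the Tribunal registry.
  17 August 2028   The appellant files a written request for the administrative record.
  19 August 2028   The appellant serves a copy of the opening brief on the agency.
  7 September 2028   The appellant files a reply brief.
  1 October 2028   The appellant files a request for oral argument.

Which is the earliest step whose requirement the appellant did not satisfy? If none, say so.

Step 1 — counting 45 days from 20 May 2028 (when the determination is issued) gives a deadline of 4 July 2028; done 7 July 2028 — 3 days late.
The procedure was therefore not followed at step 1.

Step 1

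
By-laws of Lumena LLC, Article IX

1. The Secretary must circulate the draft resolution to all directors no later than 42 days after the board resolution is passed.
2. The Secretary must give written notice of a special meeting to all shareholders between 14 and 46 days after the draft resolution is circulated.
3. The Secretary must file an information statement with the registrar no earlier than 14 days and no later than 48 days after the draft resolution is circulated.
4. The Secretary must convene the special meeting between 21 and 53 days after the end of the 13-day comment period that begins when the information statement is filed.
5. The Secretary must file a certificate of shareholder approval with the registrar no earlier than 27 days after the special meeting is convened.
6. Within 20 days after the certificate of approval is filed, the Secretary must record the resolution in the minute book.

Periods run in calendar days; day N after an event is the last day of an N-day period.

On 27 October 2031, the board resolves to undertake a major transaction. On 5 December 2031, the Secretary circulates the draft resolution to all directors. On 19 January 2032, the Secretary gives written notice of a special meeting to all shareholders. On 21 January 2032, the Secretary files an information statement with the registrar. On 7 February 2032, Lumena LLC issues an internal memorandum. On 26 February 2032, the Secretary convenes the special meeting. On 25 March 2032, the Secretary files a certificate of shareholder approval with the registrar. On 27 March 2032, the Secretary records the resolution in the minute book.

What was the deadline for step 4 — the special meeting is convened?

27 March 2032

The information statement is filed on 21 January 2032; the 13-day comment period therefore ends 3 February 2032, and step 4 runs from that date. The window is 21–53 days after 3 February 2032; it closes on 27 March 2032.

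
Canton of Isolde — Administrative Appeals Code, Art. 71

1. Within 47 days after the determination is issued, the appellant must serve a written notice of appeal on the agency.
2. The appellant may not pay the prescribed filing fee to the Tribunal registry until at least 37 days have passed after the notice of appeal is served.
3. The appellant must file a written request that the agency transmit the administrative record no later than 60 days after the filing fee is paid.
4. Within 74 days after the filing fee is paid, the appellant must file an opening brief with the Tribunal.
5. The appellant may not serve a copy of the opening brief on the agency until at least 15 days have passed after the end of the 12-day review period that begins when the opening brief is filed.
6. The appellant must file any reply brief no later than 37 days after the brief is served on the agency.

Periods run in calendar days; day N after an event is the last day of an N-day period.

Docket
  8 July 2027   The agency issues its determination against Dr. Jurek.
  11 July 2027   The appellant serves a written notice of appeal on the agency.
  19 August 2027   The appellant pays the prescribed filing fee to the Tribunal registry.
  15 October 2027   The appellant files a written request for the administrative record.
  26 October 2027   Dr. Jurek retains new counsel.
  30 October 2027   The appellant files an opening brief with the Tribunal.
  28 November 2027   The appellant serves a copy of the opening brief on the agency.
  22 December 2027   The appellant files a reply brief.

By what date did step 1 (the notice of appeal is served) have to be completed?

Step 1 runs from 8 July 2027, when the determination is issued. 47 days after 8 July 2027 is 24 August 2027.

24 August 2027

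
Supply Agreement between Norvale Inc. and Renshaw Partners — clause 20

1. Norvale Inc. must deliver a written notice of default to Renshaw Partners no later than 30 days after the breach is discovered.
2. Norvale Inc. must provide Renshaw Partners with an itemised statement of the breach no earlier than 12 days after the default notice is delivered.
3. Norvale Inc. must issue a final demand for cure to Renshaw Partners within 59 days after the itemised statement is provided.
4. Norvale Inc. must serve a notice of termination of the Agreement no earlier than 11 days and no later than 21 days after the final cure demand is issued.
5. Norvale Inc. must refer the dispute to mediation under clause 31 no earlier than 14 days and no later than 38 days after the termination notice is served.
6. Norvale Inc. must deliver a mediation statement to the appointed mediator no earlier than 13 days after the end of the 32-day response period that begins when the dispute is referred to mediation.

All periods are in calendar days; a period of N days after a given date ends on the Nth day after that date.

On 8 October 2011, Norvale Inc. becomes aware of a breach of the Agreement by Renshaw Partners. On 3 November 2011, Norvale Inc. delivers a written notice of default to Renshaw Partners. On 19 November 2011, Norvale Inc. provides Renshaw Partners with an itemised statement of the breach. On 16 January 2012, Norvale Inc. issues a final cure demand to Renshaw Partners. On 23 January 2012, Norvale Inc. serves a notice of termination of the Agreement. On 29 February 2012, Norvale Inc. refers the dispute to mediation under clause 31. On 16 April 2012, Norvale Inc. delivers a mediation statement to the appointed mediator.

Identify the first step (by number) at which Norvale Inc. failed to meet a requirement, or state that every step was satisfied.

(1) due by 8 October 2011 + 30 days = 7 November 2011; done 3 November 2011 — timely.
(2) permitted from 3 November 2011 + 12 days = 15 November 2011 onward; done 19 November 2011 — permitted.
(3) due by 19 November 2011 + 59 days = 17 January 2012; completed 16 January 2012, before the deadline.
(4) the permitted window runs from 16 January 2012 + 11 = 27 January 2012 to 16 January 2012 + 21 = 6 February 2012; 23 January 2012 is 4 days too early.

Step 4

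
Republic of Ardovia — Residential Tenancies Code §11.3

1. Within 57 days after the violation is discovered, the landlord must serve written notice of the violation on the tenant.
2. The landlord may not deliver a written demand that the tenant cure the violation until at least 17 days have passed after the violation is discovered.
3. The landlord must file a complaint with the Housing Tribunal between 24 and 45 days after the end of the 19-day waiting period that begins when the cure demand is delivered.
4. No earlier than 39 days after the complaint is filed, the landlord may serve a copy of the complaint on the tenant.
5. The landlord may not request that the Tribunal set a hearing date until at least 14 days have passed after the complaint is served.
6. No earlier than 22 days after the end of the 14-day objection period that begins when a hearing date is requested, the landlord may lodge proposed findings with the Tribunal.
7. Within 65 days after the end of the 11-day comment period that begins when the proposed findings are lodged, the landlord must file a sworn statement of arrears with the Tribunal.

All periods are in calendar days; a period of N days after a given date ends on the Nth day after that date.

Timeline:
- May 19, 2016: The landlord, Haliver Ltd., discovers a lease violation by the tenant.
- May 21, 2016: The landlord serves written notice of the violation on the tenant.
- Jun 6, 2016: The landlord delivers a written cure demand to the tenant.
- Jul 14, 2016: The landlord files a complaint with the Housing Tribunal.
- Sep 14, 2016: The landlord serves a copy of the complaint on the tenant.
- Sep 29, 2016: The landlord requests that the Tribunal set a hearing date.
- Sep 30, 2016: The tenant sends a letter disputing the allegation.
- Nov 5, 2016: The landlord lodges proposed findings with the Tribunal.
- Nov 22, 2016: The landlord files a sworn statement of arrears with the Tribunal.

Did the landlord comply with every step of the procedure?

(1) due by May 19, 2016 + 57 days = Jul 15, 2016; completed May 21, 2016, before the deadline.
(2) permitted from May 19, 2016 + 17 days = Jun 5, 2016 onward; done Jun 6, 2016 — permitted.
(3) the permitted window runs from Jun 25, 2016 + 24 = Jul 19, 2016 to Jun 25, 2016 + 45 = Aug 9, 2016; Jul 14, 2016 is 5 days too early.
That is the first point of non-compliance.

No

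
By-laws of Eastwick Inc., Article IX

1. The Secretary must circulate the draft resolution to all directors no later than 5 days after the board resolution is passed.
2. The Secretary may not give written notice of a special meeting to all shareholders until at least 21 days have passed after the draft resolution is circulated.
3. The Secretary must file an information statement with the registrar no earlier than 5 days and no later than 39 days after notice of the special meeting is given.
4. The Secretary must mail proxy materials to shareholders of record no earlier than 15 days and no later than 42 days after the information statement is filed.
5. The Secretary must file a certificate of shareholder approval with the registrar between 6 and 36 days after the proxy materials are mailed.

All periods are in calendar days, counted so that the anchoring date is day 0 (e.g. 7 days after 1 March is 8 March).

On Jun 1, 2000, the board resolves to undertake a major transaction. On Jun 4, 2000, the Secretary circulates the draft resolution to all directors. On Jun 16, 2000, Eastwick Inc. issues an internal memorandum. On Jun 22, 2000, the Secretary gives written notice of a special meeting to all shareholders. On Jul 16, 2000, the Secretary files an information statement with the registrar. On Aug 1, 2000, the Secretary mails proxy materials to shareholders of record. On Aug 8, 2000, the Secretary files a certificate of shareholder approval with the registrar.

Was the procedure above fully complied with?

Step 1 — counting 5 days from Jun 1, 2000 (when the board resolution is passed) gives a deadline of Jun 6, 2000; completed Jun 4, 2000, before the deadline.
Step 2 — must wait 21 days from Jun 4, 2000 (when the draft resolution is circulated), so not before Jun 25, 2000; Jun 22, 2000 is 3 days before the earliest permitted date.

No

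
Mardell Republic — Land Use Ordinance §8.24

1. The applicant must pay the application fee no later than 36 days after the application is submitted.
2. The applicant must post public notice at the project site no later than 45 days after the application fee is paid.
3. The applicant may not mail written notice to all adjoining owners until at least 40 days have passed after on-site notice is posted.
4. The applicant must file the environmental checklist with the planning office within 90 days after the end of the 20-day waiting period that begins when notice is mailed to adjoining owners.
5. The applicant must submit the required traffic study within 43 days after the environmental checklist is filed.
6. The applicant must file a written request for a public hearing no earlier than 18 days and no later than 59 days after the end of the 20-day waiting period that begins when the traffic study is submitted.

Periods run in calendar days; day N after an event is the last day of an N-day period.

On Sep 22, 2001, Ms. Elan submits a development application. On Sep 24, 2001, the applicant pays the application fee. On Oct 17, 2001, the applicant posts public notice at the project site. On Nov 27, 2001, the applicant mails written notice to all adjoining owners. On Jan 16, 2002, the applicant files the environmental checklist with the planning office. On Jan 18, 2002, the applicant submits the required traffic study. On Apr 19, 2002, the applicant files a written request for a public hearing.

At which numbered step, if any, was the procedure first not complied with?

Step 1 — counting 36 days from Sep 22, 2001 (when the application is submitted) gives a deadline of Oct 28, 2001; Sep 24, 2001 is within that limit.
Step 2 — counting 45 days from Sep 24, 2001 (when the application fee is paid) gives a deadline of Nov 8, 2001; completed Oct 17, 2001, before the deadline.
Step 3 — must wait 40 days from Oct 17, 2001 (when on-site notice is posted), so not before Nov 26, 2001; done Nov 27, 2001, after the minimum wait.
Step 4 — counting 90 days from Dec 17, 2001 (end of the 20-day waiting period, which began when notice is mailed to adjoining owners on Nov 27, 2001) gives a deadline of Mar 17, 2002; done Jan 16, 2002 — timely.
Step 5 — counting 43 days from Jan 16, 2002 (when the environmental checklist is filed) gives a deadline of Feb 28, 2002; completed Jan 18, 2002, before the deadline.
Step 6 — 18 and 59 days from Feb 7, 2002 (end of the 20-day waiting period, which began when the traffic study is submitted on Jan 18, 2002) are Feb 25, 2002 and Apr 7, 2002 respectively; done Apr 19, 2002 — 12 days after the window closed.
No need to go further; step 6 was not satisfied.

Step 6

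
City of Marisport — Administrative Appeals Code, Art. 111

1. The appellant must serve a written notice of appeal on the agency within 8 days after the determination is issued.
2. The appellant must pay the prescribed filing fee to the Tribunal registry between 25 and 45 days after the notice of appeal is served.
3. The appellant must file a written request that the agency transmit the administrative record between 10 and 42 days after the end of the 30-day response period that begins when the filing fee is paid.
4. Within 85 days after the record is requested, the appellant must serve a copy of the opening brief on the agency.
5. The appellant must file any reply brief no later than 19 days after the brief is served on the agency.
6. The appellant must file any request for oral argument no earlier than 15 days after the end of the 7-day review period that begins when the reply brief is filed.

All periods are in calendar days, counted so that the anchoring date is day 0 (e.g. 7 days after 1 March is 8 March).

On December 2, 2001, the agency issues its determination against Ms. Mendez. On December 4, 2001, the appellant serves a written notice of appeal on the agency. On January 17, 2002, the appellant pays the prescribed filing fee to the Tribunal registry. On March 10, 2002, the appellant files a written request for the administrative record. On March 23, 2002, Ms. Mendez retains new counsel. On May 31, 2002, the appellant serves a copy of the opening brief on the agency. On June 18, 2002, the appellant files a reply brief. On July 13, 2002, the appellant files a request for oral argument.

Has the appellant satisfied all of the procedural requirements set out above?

Step 1: 8 days after December 2, 2001 (when the determination is issued) is December 10, 2001; December 4, 2001 is within that limit.
Step 2: the window is 25–45 days after December 4, 2001 (when the notice of appeal is served), so December 29, 2001 through January 18, 2002; done January 17, 2002, which is between those dates.
Step 3: the window is 10–42 days after February 16, 2002 (end of the 30-day response period, which began when the filing fee is paid on January 17, 2002), so February 26, 2002 through March 30, 2002; March 10, 2002 falls inside that range.
Step 4: 85 days after March 10, 2002 (when the record is requested) is June 3, 2002; May 31, 2002 is within that limit.
Step 5: 19 days after May 31, 2002 (when the brief is served on the agency) is June 19, 2002; June 18, 2002 is within that limit.
Step 6: the earliest permitted date is 15 days after June 25, 2002 (end of the 7-day review period, which began when the reply brief is filed on June 18, 2002), i.e. July 10, 2002; done July 13, 2002, after the minimum wait.

Yes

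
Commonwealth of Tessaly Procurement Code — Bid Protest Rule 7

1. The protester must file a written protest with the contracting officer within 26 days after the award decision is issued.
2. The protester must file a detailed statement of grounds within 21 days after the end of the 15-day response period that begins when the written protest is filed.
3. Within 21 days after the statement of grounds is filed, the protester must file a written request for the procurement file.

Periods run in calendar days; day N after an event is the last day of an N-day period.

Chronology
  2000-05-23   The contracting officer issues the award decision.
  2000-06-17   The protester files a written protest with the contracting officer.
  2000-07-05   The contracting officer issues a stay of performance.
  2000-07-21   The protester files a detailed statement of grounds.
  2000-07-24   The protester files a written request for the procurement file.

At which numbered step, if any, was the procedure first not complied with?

(1) due by 2000-05-23 + 26 days = 2000-06-18; done 2000-06-17 — timely.
(2) due by 2000-07-02 + 21 days = 2000-07-23; completed 2000-07-21, before the deadline.
(3) due by 2000-07-21 + 21 days = 2000-08-11; done 2000-07-24 — timely.

None — every step was satisfied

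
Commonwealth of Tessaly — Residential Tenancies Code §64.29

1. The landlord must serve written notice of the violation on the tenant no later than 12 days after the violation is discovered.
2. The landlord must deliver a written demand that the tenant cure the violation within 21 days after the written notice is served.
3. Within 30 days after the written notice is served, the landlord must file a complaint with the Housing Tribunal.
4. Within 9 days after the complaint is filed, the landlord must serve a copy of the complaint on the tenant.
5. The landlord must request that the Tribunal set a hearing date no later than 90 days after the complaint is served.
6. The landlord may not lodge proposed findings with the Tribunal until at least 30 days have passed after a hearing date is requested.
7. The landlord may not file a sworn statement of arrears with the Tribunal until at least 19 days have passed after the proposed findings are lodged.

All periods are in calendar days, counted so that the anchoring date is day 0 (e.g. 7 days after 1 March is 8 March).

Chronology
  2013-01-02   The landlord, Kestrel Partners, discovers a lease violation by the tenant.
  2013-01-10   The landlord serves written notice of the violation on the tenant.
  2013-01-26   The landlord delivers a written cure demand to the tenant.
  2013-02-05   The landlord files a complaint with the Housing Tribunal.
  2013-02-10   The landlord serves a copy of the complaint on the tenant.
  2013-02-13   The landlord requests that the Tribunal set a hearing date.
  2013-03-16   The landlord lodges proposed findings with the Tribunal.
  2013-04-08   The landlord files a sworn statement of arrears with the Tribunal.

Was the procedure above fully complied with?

Step 1 — counting 12 days from 2013-01-02 (when the violation is discovered) gives a deadline of 2013-01-14; done 2013-01-10 — timely.
Step 2 — counting 21 days from 2013-01-10 (when the written notice is served) gives a deadline of 2013-01-31; 2013-01-26 is within that limit.
Step 3 — counting 30 days from 2013-01-10 (when the written notice is served) gives a deadline of 2013-02-09; completed 2013-02-05, before the deadline.
Step 4 — counting 9 days from 2013-02-05 (when the complaint is filed) gives a deadline of 2013-02-14; done 2013-02-10 — timely.
Step 5 — counting 90 days from 2013-02-10 (when the complaint is served) gives a deadline of 2013-05-11; completed 2013-02-13, before the deadline.
Step 6 — must wait 30 days from 2013-02-13 (when a hearing date is requested), so not before 2013-03-15; done 2013-03-16, after the minimum wait.
Step 7 — must wait 19 days from 2013-03-16 (when the proposed findings are lodged), so not before 2013-04-04; done 2013-04-08 — permitted.

Yes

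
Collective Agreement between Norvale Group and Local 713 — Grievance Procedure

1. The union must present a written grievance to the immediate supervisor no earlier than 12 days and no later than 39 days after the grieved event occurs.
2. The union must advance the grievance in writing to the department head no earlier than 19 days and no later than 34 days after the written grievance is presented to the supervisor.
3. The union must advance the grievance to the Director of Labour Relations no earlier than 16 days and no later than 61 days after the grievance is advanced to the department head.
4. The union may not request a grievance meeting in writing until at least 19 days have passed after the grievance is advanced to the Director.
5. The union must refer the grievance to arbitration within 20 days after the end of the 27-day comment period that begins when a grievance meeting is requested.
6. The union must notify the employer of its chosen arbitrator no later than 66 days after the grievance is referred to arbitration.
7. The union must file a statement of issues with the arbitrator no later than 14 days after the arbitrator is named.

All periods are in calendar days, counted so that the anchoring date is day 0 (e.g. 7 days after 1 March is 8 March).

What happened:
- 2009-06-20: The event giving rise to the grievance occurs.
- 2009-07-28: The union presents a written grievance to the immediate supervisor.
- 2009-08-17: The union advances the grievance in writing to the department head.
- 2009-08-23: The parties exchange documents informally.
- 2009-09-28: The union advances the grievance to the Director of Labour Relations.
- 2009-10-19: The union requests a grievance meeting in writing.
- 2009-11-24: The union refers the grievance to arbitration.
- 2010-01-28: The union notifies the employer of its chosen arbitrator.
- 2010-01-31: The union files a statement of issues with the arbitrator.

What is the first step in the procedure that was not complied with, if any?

Step 1: the window is 12–39 days after 2009-06-20 (when the grieved event occurs), so 2009-07-02 through 2009-07-29; 2009-07-28 falls inside that range.
Step 2: the window is 19–34 days after 2009-07-28 (when the written grievance is presented to the supervisor), so 2009-08-16 through 2009-08-31; done 2009-08-17 — within the window.
Step 3: the window is 16–61 days after 2009-08-17 (when the grievance is advanced to the department head), so 2009-09-02 through 2009-10-17; done 2009-09-28, which is between those dates.
Step 4: the earliest permitted date is 19 days after 2009-09-28 (when the grievance is advanced to the Director), i.e. 2009-10-17; 2009-10-19 is on or after that date.
Step 5: 20 days after 2009-11-15 (end of the 27-day comment period, which began when a grievance meeting is requested on 2009-10-19) is 2009-12-05; 2009-11-24 is within that limit.
Step 6: 66 days after 2009-11-24 (when the grievance is referred to arbitration) is 2010-01-29; completed 2010-01-28, before the deadline.
Step 7: 14 days after 2010-01-28 (when the arbitrator is named) is 2010-02-11; completed 2010-01-31, before the deadline.

None — every step was satisfied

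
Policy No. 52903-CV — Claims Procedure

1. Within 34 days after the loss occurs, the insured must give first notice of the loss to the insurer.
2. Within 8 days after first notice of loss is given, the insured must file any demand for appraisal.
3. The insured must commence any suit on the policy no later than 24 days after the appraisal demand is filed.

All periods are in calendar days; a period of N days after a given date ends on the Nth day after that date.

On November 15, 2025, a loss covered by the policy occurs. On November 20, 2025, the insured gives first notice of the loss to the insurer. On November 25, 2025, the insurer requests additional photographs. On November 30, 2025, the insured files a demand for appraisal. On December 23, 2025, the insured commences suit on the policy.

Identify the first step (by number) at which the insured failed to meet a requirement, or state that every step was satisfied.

(1) due by November 15, 2025 + 34 days = December 19, 2025; November 20, 2025 is within that limit.
(2) due by November 20, 2025 + 8 days = November 28, 2025; done November 30, 2025 — 2 days late.
The analysis stops there.

Step 2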